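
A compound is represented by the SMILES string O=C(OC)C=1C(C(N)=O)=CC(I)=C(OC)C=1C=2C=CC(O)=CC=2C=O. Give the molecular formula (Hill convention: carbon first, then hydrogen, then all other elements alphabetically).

C17H14INO6

Walk through each heavy atom and fill implicit hydrogens from standard valence (C 4, N 3, O 2, S 2, halogen 1):
  atom 1: O, bond orders sum to 2 (valence 2) → 0 H
  atom 2: C, bond orders sum to 4 (valence 4) → 0 H
  atom 3: O, bond orders sum to 2 (valence 2) → 0 H
  atom 4: C, bond orders sum to 1 (valence 4) → 3 H
  atom 5: C, bond orders sum to 4 (valence 4) → 0 H
  atom 6: C, bond orders sum to 4 (valence 4) → 0 H
  atom 7: C, bond orders sum to 4 (valence 4) → 0 H
  atom 8: N, bond orders sum to 1 (valence 3) → 2 H
  atom 9: O, bond orders sum to 2 (valence 2) → 0 H
  atom 10: C, bond orders sum to 3 (valence 4) → 1 H
  atom 11: C, bond orders sum to 4 (valence 4) → 0 H
  atom 12: I (halogen, monovalent) → 0 H
  atom 13: C, bond orders sum to 4 (valence 4) → 0 H
  atom 14: O, bond orders sum to 2 (valence 2) → 0 H
  atom 15: C, bond orders sum to 1 (valence 4) → 3 H
  atom 16: C, bond orders sum to 4 (valence 4) → 0 H
  atom 17: C, bond orders sum to 4 (valence 4) → 0 H
  atom 18: C, bond orders sum to 3 (valence 4) → 1 H
  atom 19: C, bond orders sum to 3 (valence 4) → 1 H
  atom 20: C, bond orders sum to 4 (valence 4) → 0 H
  atom 21: O, bond orders sum to 1 (valence 2) → 1 H
  atom 22: C, bond orders sum to 3 (valence 4) → 1 H
  atom 23: C, bond orders sum to 4 (valence 4) → 0 H
  atom 24: C, bond orders sum to 3 (valence 4) → 1 H
  atom 25: O, bond orders sum to 2 (valence 2) → 0 H
Totals → C:17, H:14, I:1, N:1, O:6.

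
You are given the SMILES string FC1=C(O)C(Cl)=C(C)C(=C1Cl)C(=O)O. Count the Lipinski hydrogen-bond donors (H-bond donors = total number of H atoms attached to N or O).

Donors: find every N or O and count the H atoms it carries.
  atom 4 (O): bond orders sum to 1 → 1 H
  atom 13 (O): bond orders sum to 2 → 0 H
  atom 14 (O): bond orders sum to 1 → 1 H
Lipinski HBD = 2.

2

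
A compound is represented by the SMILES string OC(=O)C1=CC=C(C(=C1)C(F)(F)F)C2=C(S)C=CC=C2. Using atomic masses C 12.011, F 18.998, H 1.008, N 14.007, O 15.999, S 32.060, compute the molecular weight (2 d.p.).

298.28 g/mol

First, the molecular formula is C14H9F3O2S (counting implicit H from valence).
  C: 14 × 12.011 = 168.154
  F: 3 × 18.998 = 56.994
  H: 9 × 1.008 = 9.072
  O: 2 × 15.999 = 31.998
  S: 1 × 32.060 = 32.060
Sum: 14×12.011 + 3×18.998 + 9×1.008 + 2×15.999 + 1×32.060 = 298.278 → 298.28 g/mol.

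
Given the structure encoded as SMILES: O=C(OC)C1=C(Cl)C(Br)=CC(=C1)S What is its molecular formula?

Walk through each heavy atom and fill implicit hydrogens from standard valence (C 4, N 3, O 2, S 2, halogen 1):
  atom 1: O, bond orders sum to 2 (valence 2) → 0 H
  atom 2: C, bond orders sum to 4 (valence 4) → 0 H
  atom 3: O, bond orders sum to 2 (valence 2) → 0 H
  atom 4: C, bond orders sum to 1 (valence 4) → 3 H
  atom 5: C, bond orders sum to 4 (valence 4) → 0 H
  atom 6: C, bond orders sum to 4 (valence 4) → 0 H
  atom 7: Cl (halogen, monovalent) → 0 H
  atom 8: C, bond orders sum to 4 (valence 4) → 0 H
  atom 9: Br (halogen, monovalent) → 0 H
  atom 10: C, bond orders sum to 3 (valence 4) → 1 H
  atom 11: C, bond orders sum to 4 (valence 4) → 0 H
  atom 12: C, bond orders sum to 3 (valence 4) → 1 H
  atom 13: S, bond orders sum to 1 (valence 2) → 1 H
Totals → C:8, H:6, Br:1, Cl:1, O:2, S:1.

C8H6BrClO2S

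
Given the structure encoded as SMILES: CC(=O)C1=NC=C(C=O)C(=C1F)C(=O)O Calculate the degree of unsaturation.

7

Molecular formula: C9H6FNO4.
DoU = (2C + 2 + N − H − X) / 2, where X is the halogen count and O/S are ignored.
    = (2·9 + 2 + 1 − 6 − 1) / 2 = 14 / 2 = 7.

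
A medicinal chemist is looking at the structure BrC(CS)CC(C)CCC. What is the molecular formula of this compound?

C8H17BrS

Walk through each heavy atom and fill implicit hydrogens from standard valence (C 4, N 3, O 2, S 2, halogen 1):
  atom 1: Br (halogen, monovalent) → 0 H
  atom 2: C, bond orders sum to 3 (valence 4) → 1 H
  atom 3: C, bond orders sum to 2 (valence 4) → 2 H
  atom 4: S, bond orders sum to 1 (valence 2) → 1 H
  atom 5: C, bond orders sum to 2 (valence 4) → 2 H
  atom 6: C, bond orders sum to 3 (valence 4) → 1 H
  atom 7: C, bond orders sum to 1 (valence 4) → 3 H
  atom 8: C, bond orders sum to 2 (valence 4) → 2 H
  atom 9: C, bond orders sum to 2 (valence 4) → 2 H
  atom 10: C, bond orders sum to 1 (valence 4) → 3 H
Totals → C:8, H:17, Br:1, S:1.
In Hill order: C8H17BrS.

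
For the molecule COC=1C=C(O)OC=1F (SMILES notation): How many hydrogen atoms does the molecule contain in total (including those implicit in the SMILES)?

5

Walk through each heavy atom and fill implicit hydrogens from standard valence (C 4, N 3, O 2, S 2, halogen 1):
  atom 1: C, bond orders sum to 1 (valence 4) → 3 H
  atom 2: O, bond orders sum to 2 (valence 2) → 0 H
  atom 3: C, bond orders sum to 4 (valence 4) → 0 H
  atom 4: C, bond orders sum to 3 (valence 4) → 1 H
  atom 5: C, bond orders sum to 4 (valence 4) → 0 H
  atom 6: O, bond orders sum to 1 (valence 2) → 1 H
  atom 7: O, bond orders sum to 2 (valence 2) → 0 H
  atom 8: C, bond orders sum to 4 (valence 4) → 0 H
  atom 9: F (halogen, monovalent) → 0 H
Total hydrogens: 5.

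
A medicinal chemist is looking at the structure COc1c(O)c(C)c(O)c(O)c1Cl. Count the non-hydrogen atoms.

13

Every atom symbol written in the SMILES (organic subset) is one heavy atom; implicit H are not written.
Heavy atoms by element → C:8, Cl:1, O:4.
Total: 13.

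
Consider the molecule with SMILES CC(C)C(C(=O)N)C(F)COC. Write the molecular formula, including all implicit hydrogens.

C8H16FNO2

Walk through each heavy atom and fill implicit hydrogens from standard valence (C 4, N 3, O 2, S 2, halogen 1):
  atom 1: C, bond orders sum to 1 (valence 4) → 3 H
  atom 2: C, bond orders sum to 3 (valence 4) → 1 H
  atom 3: C, bond orders sum to 1 (valence 4) → 3 H
  atom 4: C, bond orders sum to 3 (valence 4) → 1 H
  atom 5: C, bond orders sum to 4 (valence 4) → 0 H
  atom 6: O, bond orders sum to 2 (valence 2) → 0 H
  atom 7: N, bond orders sum to 1 (valence 3) → 2 H
  atom 8: C, bond orders sum to 3 (valence 4) → 1 H
  atom 9: F (halogen, monovalent) → 0 H
  atom 10: C, bond orders sum to 2 (valence 4) → 2 H
  atom 11: O, bond orders sum to 2 (valence 2) → 0 H
  atom 12: C, bond orders sum to 1 (valence 4) → 3 H
Totals → C:8, H:16, F:1, N:1, O:2.
In Hill order: C8H16FNO2.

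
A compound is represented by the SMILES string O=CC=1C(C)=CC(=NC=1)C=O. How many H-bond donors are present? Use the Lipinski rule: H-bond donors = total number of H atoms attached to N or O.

Donors: find every N or O and count the H atoms it carries.
  atom 1 (O): bond orders sum to 2 → 0 H
  atom 8 (N): bond orders sum to 3 → 0 H
  atom 11 (O): bond orders sum to 2 → 0 H
Lipinski HBD = 0.

0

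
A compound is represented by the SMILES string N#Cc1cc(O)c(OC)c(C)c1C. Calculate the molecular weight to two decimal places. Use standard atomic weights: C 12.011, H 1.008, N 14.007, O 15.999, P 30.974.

First, the molecular formula is C10H11NO2 (counting implicit H from valence).
  C: 10 × 12.011 = 120.110
  H: 11 × 1.008 = 11.088
  N: 1 × 14.007 = 14.007
  O: 2 × 15.999 = 31.998
Sum: 10×12.011 + 11×1.008 + 1×14.007 + 2×15.999 = 177.203 → 177.20 g/mol.

177.20 g/mol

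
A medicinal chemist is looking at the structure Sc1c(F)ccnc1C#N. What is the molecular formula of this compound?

C6H3FN2S

Walk through each heavy atom and fill implicit hydrogens from standard valence (C 4, N 3, O 2, S 2, halogen 1); for lowercase aromatic atoms, an aromatic c carries 1 H when it has two neighbours and 0 H with three, and aromatic n carries 0 H:
  atom 1: S, bond orders sum to 1 (valence 2) → 1 H
  atom 2: aromatic c, 3 neighbours → 0 H
  atom 3: aromatic c, 3 neighbours → 0 H
  atom 4: F (halogen, monovalent) → 0 H
  atom 5: aromatic c, 2 neighbours → 1 H
  atom 6: aromatic c, 2 neighbours → 1 H
  atom 7: aromatic n, 2 neighbours → 0 H
  atom 8: aromatic c, 3 neighbours → 0 H
  atom 9: C, bond orders sum to 4 (valence 4) → 0 H
  atom 10: N, bond orders sum to 3 (valence 3) → 0 H
Totals → C:6, H:3, F:1, N:2, S:1.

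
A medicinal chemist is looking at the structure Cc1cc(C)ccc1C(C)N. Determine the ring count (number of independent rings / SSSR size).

1

In SMILES, each pair of matching ring-closure digits denotes one ring-closing bond; the number of such bonds equals the number of independent rings.
Ring-closure bonds here: 1.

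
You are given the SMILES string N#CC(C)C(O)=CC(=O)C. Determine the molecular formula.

Walk through each heavy atom and fill implicit hydrogens from standard valence (C 4, N 3, O 2, S 2, halogen 1):
  atom 1: N, bond orders sum to 3 (valence 3) → 0 H
  atom 2: C, bond orders sum to 4 (valence 4) → 0 H
  atom 3: C, bond orders sum to 3 (valence 4) → 1 H
  atom 4: C, bond orders sum to 1 (valence 4) → 3 H
  atom 5: C, bond orders sum to 4 (valence 4) → 0 H
  atom 6: O, bond orders sum to 1 (valence 2) → 1 H
  atom 7: C, bond orders sum to 3 (valence 4) → 1 H
  atom 8: C, bond orders sum to 4 (valence 4) → 0 H
  atom 9: O, bond orders sum to 2 (valence 2) → 0 H
  atom 10: C, bond orders sum to 1 (valence 4) → 3 H
Totals → C:7, H:9, N:1, O:2.
In Hill order: C7H9NO2.

C7H9NO2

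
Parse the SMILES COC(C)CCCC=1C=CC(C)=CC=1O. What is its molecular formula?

C13H20O2

Walk through each heavy atom and fill implicit hydrogens from standard valence (C 4, N 3, O 2, S 2, halogen 1):
  atom 1: C, bond orders sum to 1 (valence 4) → 3 H
  atom 2: O, bond orders sum to 2 (valence 2) → 0 H
  atom 3: C, bond orders sum to 3 (valence 4) → 1 H
  atom 4: C, bond orders sum to 1 (valence 4) → 3 H
  atom 5: C, bond orders sum to 2 (valence 4) → 2 H
  atom 6: C, bond orders sum to 2 (valence 4) → 2 H
  atom 7: C, bond orders sum to 2 (valence 4) → 2 H
  atom 8: C, bond orders sum to 4 (valence 4) → 0 H
  atom 9: C, bond orders sum to 3 (valence 4) → 1 H
  atom 10: C, bond orders sum to 3 (valence 4) → 1 H
  atom 11: C, bond orders sum to 4 (valence 4) → 0 H
  atom 12: C, bond orders sum to 1 (valence 4) → 3 H
  atom 13: C, bond orders sum to 3 (valence 4) → 1 H
  atom 14: C, bond orders sum to 4 (valence 4) → 0 H
  atom 15: O, bond orders sum to 1 (valence 2) → 1 H
Totals → C:13, H:20, O:2.
In Hill order: C13H20O2.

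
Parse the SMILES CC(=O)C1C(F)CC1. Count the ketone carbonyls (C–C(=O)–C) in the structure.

1

The ketone motif appears at heavy-atom position 2 in the SMILES.
Ketone count: 1.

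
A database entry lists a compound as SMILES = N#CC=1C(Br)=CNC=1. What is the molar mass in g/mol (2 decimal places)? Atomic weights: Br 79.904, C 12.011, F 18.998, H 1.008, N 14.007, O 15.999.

First, the molecular formula is C5H3BrN2 (counting implicit H from valence).
  Br: 1 × 79.904 = 79.904
  C: 5 × 12.011 = 60.055
  H: 3 × 1.008 = 3.024
  N: 2 × 14.007 = 28.014
Sum: 1×79.904 + 5×12.011 + 3×1.008 + 2×14.007 = 170.997 → 171.00 g/mol.

171.00 g/mol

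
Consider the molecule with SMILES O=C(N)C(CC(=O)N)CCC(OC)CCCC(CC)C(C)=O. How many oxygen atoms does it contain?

Scan the SMILES for O atoms (remember two-letter symbols like Cl and Br are single atoms).
Oxygen count: 4.

4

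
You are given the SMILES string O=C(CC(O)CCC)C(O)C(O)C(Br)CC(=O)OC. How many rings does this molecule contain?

In SMILES, each pair of matching ring-closure digits denotes one ring-closing bond; the number of such bonds equals the number of independent rings.
Ring-closure bonds here: 0.

0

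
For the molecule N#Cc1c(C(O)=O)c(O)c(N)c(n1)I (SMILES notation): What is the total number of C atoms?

Count every carbon token in the SMILES (each C, including those in ring-closure positions and inside branches).
Carbon count: 7.

7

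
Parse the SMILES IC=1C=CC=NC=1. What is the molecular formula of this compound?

Walk through each heavy atom and fill implicit hydrogens from standard valence (C 4, N 3, O 2, S 2, halogen 1):
  atom 1: I (halogen, monovalent) → 0 H
  atom 2: C, bond orders sum to 4 (valence 4) → 0 H
  atom 3: C, bond orders sum to 3 (valence 4) → 1 H
  atom 4: C, bond orders sum to 3 (valence 4) → 1 H
  atom 5: C, bond orders sum to 3 (valence 4) → 1 H
  atom 6: N, bond orders sum to 3 (valence 3) → 0 H
  atom 7: C, bond orders sum to 3 (valence 4) → 1 H
Totals → C:5, H:4, I:1, N:1.

C5H4IN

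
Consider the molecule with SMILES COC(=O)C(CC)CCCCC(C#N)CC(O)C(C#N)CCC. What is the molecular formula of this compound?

Walk through each heavy atom and fill implicit hydrogens from standard valence (C 4, N 3, O 2, S 2, halogen 1):
  atom 1: C, bond orders sum to 1 (valence 4) → 3 H
  atom 2: O, bond orders sum to 2 (valence 2) → 0 H
  atom 3: C, bond orders sum to 4 (valence 4) → 0 H
  atom 4: O, bond orders sum to 2 (valence 2) → 0 H
  atom 5: C, bond orders sum to 3 (valence 4) → 1 H
  atom 6: C, bond orders sum to 2 (valence 4) → 2 H
  atom 7: C, bond orders sum to 1 (valence 4) → 3 H
  atom 8: C, bond orders sum to 2 (valence 4) → 2 H
  atom 9: C, bond orders sum to 2 (valence 4) → 2 H
  atom 10: C, bond orders sum to 2 (valence 4) → 2 H
  atom 11: C, bond orders sum to 2 (valence 4) → 2 H
  atom 12: C, bond orders sum to 3 (valence 4) → 1 H
  atom 13: C, bond orders sum to 4 (valence 4) → 0 H
  atom 14: N, bond orders sum to 3 (valence 3) → 0 H
  atom 15: C, bond orders sum to 2 (valence 4) → 2 H
  atom 16: C, bond orders sum to 3 (valence 4) → 1 H
  atom 17: O, bond orders sum to 1 (valence 2) → 1 H
  atom 18: C, bond orders sum to 3 (valence 4) → 1 H
  atom 19: C, bond orders sum to 4 (valence 4) → 0 H
  atom 20: N, bond orders sum to 3 (valence 3) → 0 H
  atom 21: C, bond orders sum to 2 (valence 4) → 2 H
  atom 22: C, bond orders sum to 2 (valence 4) → 2 H
  atom 23: C, bond orders sum to 1 (valence 4) → 3 H
Totals → C:18, H:30, N:2, O:3.
In Hill order: C18H30N2O3.

C18H30N2O3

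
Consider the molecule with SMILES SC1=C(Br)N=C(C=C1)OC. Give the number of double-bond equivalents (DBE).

Degree of unsaturation = (number of rings) + (number of π bonds).
Ring closures in the SMILES: 1.
π bonds: 3 double bonds (each 1 DoU) → 3 DoU from unsaturation.
Total DoU = 1 + 3 = 4.

4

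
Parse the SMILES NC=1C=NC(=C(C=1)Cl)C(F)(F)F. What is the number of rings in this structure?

In SMILES, each pair of matching ring-closure digits denotes one ring-closing bond; the number of such bonds equals the number of independent rings.
Ring-closure bonds here: 1.

1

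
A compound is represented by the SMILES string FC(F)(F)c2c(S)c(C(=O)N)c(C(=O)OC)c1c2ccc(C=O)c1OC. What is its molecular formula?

Walk through each heavy atom and fill implicit hydrogens from standard valence (C 4, N 3, O 2, S 2, halogen 1); for lowercase aromatic atoms, an aromatic c carries 1 H when it has two neighbours and 0 H with three, and aromatic n carries 0 H:
  atom 1: F (halogen, monovalent) → 0 H
  atom 2: C, bond orders sum to 4 (valence 4) → 0 H
  atom 3: F (halogen, monovalent) → 0 H
  atom 4: F (halogen, monovalent) → 0 H
  atom 5: aromatic c, 3 neighbours → 0 H
  atom 6: aromatic c, 3 neighbours → 0 H
  atom 7: S, bond orders sum to 1 (valence 2) → 1 H
  atom 8: aromatic c, 3 neighbours → 0 H
  atom 9: C, bond orders sum to 4 (valence 4) → 0 H
  atom 10: O, bond orders sum to 2 (valence 2) → 0 H
  atom 11: N, bond orders sum to 1 (valence 3) → 2 H
  atom 12: aromatic c, 3 neighbours → 0 H
  atom 13: C, bond orders sum to 4 (valence 4) → 0 H
  atom 14: O, bond orders sum to 2 (valence 2) → 0 H
  atom 15: O, bond orders sum to 2 (valence 2) → 0 H
  atom 16: C, bond orders sum to 1 (valence 4) → 3 H
  atom 17: aromatic c, 3 neighbours → 0 H
  atom 18: aromatic c, 3 neighbours → 0 H
  atom 19: aromatic c, 2 neighbours → 1 H
  atom 20: aromatic c, 2 neighbours → 1 H
  atom 21: aromatic c, 3 neighbours → 0 H
  atom 22: C, bond orders sum to 3 (valence 4) → 1 H
  atom 23: O, bond orders sum to 2 (valence 2) → 0 H
  atom 24: aromatic c, 3 neighbours → 0 H
  atom 25: O, bond orders sum to 2 (valence 2) → 0 H
  atom 26: C, bond orders sum to 1 (valence 4) → 3 H
Totals → C:16, H:12, F:3, N:1, O:5, S:1.

C16H12F3NO5S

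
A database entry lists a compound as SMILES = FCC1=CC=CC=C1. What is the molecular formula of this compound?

Walk through each heavy atom and fill implicit hydrogens from standard valence (C 4, N 3, O 2, S 2, halogen 1):
  atom 1: F (halogen, monovalent) → 0 H
  atom 2: C, bond orders sum to 2 (valence 4) → 2 H
  atom 3: C, bond orders sum to 4 (valence 4) → 0 H
  atom 4: C, bond orders sum to 3 (valence 4) → 1 H
  atom 5: C, bond orders sum to 3 (valence 4) → 1 H
  atom 6: C, bond orders sum to 3 (valence 4) → 1 H
  atom 7: C, bond orders sum to 3 (valence 4) → 1 H
  atom 8: C, bond orders sum to 3 (valence 4) → 1 H
Totals → C:7, H:7, F:1.

C7H7F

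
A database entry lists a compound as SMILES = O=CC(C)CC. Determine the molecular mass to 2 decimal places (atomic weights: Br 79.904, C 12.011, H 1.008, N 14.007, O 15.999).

First, the molecular formula is C5H10O (counting implicit H from valence).
  C: 5 × 12.011 = 60.055
  H: 10 × 1.008 = 10.080
  O: 1 × 15.999 = 15.999
Sum: 5×12.011 + 10×1.008 + 1×15.999 = 86.134 → 86.13 g/mol.

86.13 g/mol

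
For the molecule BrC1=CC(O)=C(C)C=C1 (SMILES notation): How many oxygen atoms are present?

1

Scan the SMILES for O atoms (remember two-letter symbols like Cl and Br are single atoms).
Oxygen count: 1.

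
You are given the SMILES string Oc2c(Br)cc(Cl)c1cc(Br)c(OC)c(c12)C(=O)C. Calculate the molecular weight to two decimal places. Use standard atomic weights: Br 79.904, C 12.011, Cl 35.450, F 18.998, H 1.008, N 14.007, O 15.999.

First, the molecular formula is C13H9Br2ClO3 (counting implicit H from valence).
  Br: 2 × 79.904 = 159.808
  C: 13 × 12.011 = 156.143
  Cl: 1 × 35.450 = 35.450
  H: 9 × 1.008 = 9.072
  O: 3 × 15.999 = 47.997
Sum: 2×79.904 + 13×12.011 + 1×35.450 + 9×1.008 + 3×15.999 = 408.470 → 408.47 g/mol.

408.47 g/mol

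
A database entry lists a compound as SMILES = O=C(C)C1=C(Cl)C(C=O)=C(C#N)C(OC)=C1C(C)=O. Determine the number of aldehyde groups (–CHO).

1

The aldehyde motif appears at heavy-atom position 8 in the SMILES.
Other groups present: 1 ether, 2 ketone, 1 nitrile.
Aldehyde count: 1.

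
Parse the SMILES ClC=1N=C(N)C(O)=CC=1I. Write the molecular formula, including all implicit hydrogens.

Walk through each heavy atom and fill implicit hydrogens from standard valence (C 4, N 3, O 2, S 2, halogen 1):
  atom 1: Cl (halogen, monovalent) → 0 H
  atom 2: C, bond orders sum to 4 (valence 4) → 0 H
  atom 3: N, bond orders sum to 3 (valence 3) → 0 H
  atom 4: C, bond orders sum to 4 (valence 4) → 0 H
  atom 5: N, bond orders sum to 1 (valence 3) → 2 H
  atom 6: C, bond orders sum to 4 (valence 4) → 0 H
  atom 7: O, bond orders sum to 1 (valence 2) → 1 H
  atom 8: C, bond orders sum to 3 (valence 4) → 1 H
  atom 9: C, bond orders sum to 4 (valence 4) → 0 H
  atom 10: I (halogen, monovalent) → 0 H
Totals → C:5, H:4, Cl:1, I:1, N:2, O:1.
In Hill order: C5H4ClIN2O.

C5H4ClIN2O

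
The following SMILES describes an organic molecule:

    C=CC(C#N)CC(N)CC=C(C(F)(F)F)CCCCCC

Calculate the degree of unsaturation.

4

Degree of unsaturation = (number of rings) + (number of π bonds).
Ring closures in the SMILES: 0.
π bonds: 2 double bonds (each 1 DoU), 1 triple bond (each 2 DoU) → 4 DoU from unsaturation.
Total DoU = 0 + 4 = 4.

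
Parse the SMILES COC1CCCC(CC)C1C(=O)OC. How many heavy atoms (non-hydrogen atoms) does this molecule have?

Every atom symbol written in the SMILES (organic subset) is one heavy atom; implicit H are not written.
Heavy atoms by element → C:11, O:3.
Total: 14.

14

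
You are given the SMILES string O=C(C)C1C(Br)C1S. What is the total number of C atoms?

Count every carbon token in the SMILES (each C, including those in ring-closure positions and inside branches).
Carbon count: 5.

5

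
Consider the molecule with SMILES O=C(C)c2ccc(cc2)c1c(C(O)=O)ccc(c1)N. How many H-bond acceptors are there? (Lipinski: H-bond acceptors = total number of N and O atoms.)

4

N atoms: 1; O atoms: 3.
Lipinski HBA = 1 + 3 = 4.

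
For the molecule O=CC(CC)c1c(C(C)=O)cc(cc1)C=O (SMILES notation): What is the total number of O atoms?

3

Scan the SMILES for O atoms (remember two-letter symbols like Cl and Br are single atoms).
Oxygen count: 3.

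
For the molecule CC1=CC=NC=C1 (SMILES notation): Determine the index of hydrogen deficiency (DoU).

4

Degree of unsaturation = (number of rings) + (number of π bonds).
Ring closures in the SMILES: 1.
π bonds: 3 double bonds (each 1 DoU) → 3 DoU from unsaturation.
Total DoU = 1 + 3 = 4.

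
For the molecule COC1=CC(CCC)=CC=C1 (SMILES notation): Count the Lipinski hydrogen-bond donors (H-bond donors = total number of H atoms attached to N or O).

Donors: find every N or O and count the H atoms it carries.
  atom 2 (O): bond orders sum to 2 → 0 H
Lipinski HBD = 0.

0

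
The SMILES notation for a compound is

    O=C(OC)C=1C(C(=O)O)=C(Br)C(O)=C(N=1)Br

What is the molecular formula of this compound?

C8H5Br2NO5

Walk through each heavy atom and fill implicit hydrogens from standard valence (C 4, N 3, O 2, S 2, halogen 1):
  atom 1: O, bond orders sum to 2 (valence 2) → 0 H
  atom 2: C, bond orders sum to 4 (valence 4) → 0 H
  atom 3: O, bond orders sum to 2 (valence 2) → 0 H
  atom 4: C, bond orders sum to 1 (valence 4) → 3 H
  atom 5: C, bond orders sum to 4 (valence 4) → 0 H
  atom 6: C, bond orders sum to 4 (valence 4) → 0 H
  atom 7: C, bond orders sum to 4 (valence 4) → 0 H
  atom 8: O, bond orders sum to 2 (valence 2) → 0 H
  atom 9: O, bond orders sum to 1 (valence 2) → 1 H
  atom 10: C, bond orders sum to 4 (valence 4) → 0 H
  atom 11: Br (halogen, monovalent) → 0 H
  atom 12: C, bond orders sum to 4 (valence 4) → 0 H
  atom 13: O, bond orders sum to 1 (valence 2) → 1 H
  atom 14: C, bond orders sum to 4 (valence 4) → 0 H
  atom 15: N, bond orders sum to 3 (valence 3) → 0 H
  atom 16: Br (halogen, monovalent) → 0 H
Totals → C:8, H:5, Br:2, N:1, O:5.
In Hill order: C8H5Br2NO5.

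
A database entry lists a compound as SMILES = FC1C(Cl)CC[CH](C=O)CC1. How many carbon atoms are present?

8

Count every carbon token in the SMILES (each C, including those in ring-closure positions and inside branches).
Carbon count: 8.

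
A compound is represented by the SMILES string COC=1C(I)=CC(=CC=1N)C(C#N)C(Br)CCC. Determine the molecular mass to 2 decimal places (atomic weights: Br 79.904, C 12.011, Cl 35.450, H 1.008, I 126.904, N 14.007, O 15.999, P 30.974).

First, the molecular formula is C13H16BrIN2O (counting implicit H from valence).
  Br: 1 × 79.904 = 79.904
  C: 13 × 12.011 = 156.143
  H: 16 × 1.008 = 16.128
  I: 1 × 126.904 = 126.904
  N: 2 × 14.007 = 28.014
  O: 1 × 15.999 = 15.999
Sum: 1×79.904 + 13×12.011 + 16×1.008 + 1×126.904 + 2×14.007 + 1×15.999 = 423.092 → 423.09 g/mol.

423.09 g/mol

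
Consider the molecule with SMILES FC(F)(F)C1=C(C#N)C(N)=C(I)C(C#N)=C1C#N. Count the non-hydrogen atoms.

Every atom symbol written in the SMILES (organic subset) is one heavy atom; implicit H are not written.
Heavy atoms by element → C:10, F:3, I:1, N:4.
Total: 18.

18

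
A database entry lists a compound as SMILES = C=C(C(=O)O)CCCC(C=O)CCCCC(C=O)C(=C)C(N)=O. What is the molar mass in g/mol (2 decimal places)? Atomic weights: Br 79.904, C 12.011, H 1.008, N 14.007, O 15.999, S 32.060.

323.39 g/mol

First, the molecular formula is C17H25NO5 (counting implicit H from valence).
  C: 17 × 12.011 = 204.187
  H: 25 × 1.008 = 25.200
  N: 1 × 14.007 = 14.007
  O: 5 × 15.999 = 79.995
Sum: 17×12.011 + 25×1.008 + 1×14.007 + 5×15.999 = 323.389 → 323.39 g/mol.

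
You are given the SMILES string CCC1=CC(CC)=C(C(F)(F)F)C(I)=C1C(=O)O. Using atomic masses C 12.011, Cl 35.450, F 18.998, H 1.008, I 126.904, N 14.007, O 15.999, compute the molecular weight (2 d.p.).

First, the molecular formula is C12H12F3IO2 (counting implicit H from valence).
  C: 12 × 12.011 = 144.132
  F: 3 × 18.998 = 56.994
  H: 12 × 1.008 = 12.096
  I: 1 × 126.904 = 126.904
  O: 2 × 15.999 = 31.998
Sum: 12×12.011 + 3×18.998 + 12×1.008 + 1×126.904 + 2×15.999 = 372.124 → 372.12 g/mol.

372.12 g/mol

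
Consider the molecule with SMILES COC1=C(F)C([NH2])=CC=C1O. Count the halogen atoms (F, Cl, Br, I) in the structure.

1

Halogen atoms appear at heavy-atom position 5 (1×F).
Other groups present: 1 ether, 1 hydroxyl, 1 primary amine.
Halogen count: 1.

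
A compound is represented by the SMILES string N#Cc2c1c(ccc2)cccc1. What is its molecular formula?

Walk through each heavy atom and fill implicit hydrogens from standard valence (C 4, N 3, O 2, S 2, halogen 1); for lowercase aromatic atoms, an aromatic c carries 1 H when it has two neighbours and 0 H with three, and aromatic n carries 0 H:
  atom 1: N, bond orders sum to 3 (valence 3) → 0 H
  atom 2: C, bond orders sum to 4 (valence 4) → 0 H
  atom 3: aromatic c, 3 neighbours → 0 H
  atom 4: aromatic c, 3 neighbours → 0 H
  atom 5: aromatic c, 3 neighbours → 0 H
  atom 6: aromatic c, 2 neighbours → 1 H
  atom 7: aromatic c, 2 neighbours → 1 H
  atom 8: aromatic c, 2 neighbours → 1 H
  atom 9: aromatic c, 2 neighbours → 1 H
  atom 10: aromatic c, 2 neighbours → 1 H
  atom 11: aromatic c, 2 neighbours → 1 H
  atom 12: aromatic c, 2 neighbours → 1 H
Totals → C:11, H:7, N:1.

C11H7N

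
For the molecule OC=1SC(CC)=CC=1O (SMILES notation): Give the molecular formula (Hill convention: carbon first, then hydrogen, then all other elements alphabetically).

Walk through each heavy atom and fill implicit hydrogens from standard valence (C 4, N 3, O 2, S 2, halogen 1):
  atom 1: O, bond orders sum to 1 (valence 2) → 1 H
  atom 2: C, bond orders sum to 4 (valence 4) → 0 H
  atom 3: S, bond orders sum to 2 (valence 2) → 0 H
  atom 4: C, bond orders sum to 4 (valence 4) → 0 H
  atom 5: C, bond orders sum to 2 (valence 4) → 2 H
  atom 6: C, bond orders sum to 1 (valence 4) → 3 H
  atom 7: C, bond orders sum to 3 (valence 4) → 1 H
  atom 8: C, bond orders sum to 4 (valence 4) → 0 H
  atom 9: O, bond orders sum to 1 (valence 2) → 1 H
Totals → C:6, H:8, O:2, S:1.

C6H8O2S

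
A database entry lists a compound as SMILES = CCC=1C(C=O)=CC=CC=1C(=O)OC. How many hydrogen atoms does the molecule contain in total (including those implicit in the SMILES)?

12

Walk through each heavy atom and fill implicit hydrogens from standard valence (C 4, N 3, O 2, S 2, halogen 1):
  atom 1: C, bond orders sum to 1 (valence 4) → 3 H
  atom 2: C, bond orders sum to 2 (valence 4) → 2 H
  atom 3: C, bond orders sum to 4 (valence 4) → 0 H
  atom 4: C, bond orders sum to 4 (valence 4) → 0 H
  atom 5: C, bond orders sum to 3 (valence 4) → 1 H
  atom 6: O, bond orders sum to 2 (valence 2) → 0 H
  atom 7: C, bond orders sum to 3 (valence 4) → 1 H
  atom 8: C, bond orders sum to 3 (valence 4) → 1 H
  atom 9: C, bond orders sum to 3 (valence 4) → 1 H
  atom 10: C, bond orders sum to 4 (valence 4) → 0 H
  atom 11: C, bond orders sum to 4 (valence 4) → 0 H
  atom 12: O, bond orders sum to 2 (valence 2) → 0 H
  atom 13: O, bond orders sum to 2 (valence 2) → 0 H
  atom 14: C, bond orders sum to 1 (valence 4) → 3 H
Total hydrogens: 12.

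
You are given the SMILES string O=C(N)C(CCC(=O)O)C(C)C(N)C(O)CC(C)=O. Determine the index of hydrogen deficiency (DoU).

Degree of unsaturation = (number of rings) + (number of π bonds).
Ring closures in the SMILES: 0.
π bonds: 3 double bonds (each 1 DoU) → 3 DoU from unsaturation.
Total DoU = 0 + 3 = 3.

3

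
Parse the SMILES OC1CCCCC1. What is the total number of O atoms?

Scan the SMILES for O atoms (remember two-letter symbols like Cl and Br are single atoms).
Oxygen count: 1.

1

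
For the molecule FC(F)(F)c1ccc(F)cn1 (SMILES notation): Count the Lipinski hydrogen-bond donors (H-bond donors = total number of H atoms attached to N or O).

0

Donors: find every N or O and count the H atoms it carries.
  atom 11 (N): bond orders sum to 3 → 0 H
Lipinski HBD = 0.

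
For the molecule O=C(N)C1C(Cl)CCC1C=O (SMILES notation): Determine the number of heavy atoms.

11

Every atom symbol written in the SMILES (organic subset) is one heavy atom; implicit H are not written.
Heavy atoms by element → C:7, Cl:1, N:1, O:2.
Total: 11.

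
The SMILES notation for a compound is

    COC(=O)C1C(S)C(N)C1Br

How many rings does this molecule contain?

In SMILES, each pair of matching ring-closure digits denotes one ring-closing bond; the number of such bonds equals the number of independent rings.
Ring-closure bonds here: 1.

1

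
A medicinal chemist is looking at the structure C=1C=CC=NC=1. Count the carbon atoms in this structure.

5

Count every carbon token in the SMILES (each C, including those in ring-closure positions and inside branches).
Carbon count: 5.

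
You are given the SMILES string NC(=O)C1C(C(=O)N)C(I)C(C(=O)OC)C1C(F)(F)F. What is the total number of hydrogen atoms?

Walk through each heavy atom and fill implicit hydrogens from standard valence (C 4, N 3, O 2, S 2, halogen 1):
  atom 1: N, bond orders sum to 1 (valence 3) → 2 H
  atom 2: C, bond orders sum to 4 (valence 4) → 0 H
  atom 3: O, bond orders sum to 2 (valence 2) → 0 H
  atom 4: C, bond orders sum to 3 (valence 4) → 1 H
  atom 5: C, bond orders sum to 3 (valence 4) → 1 H
  atom 6: C, bond orders sum to 4 (valence 4) → 0 H
  atom 7: O, bond orders sum to 2 (valence 2) → 0 H
  atom 8: N, bond orders sum to 1 (valence 3) → 2 H
  atom 9: C, bond orders sum to 3 (valence 4) → 1 H
  atom 10: I (halogen, monovalent) → 0 H
  atom 11: C, bond orders sum to 3 (valence 4) → 1 H
  atom 12: C, bond orders sum to 4 (valence 4) → 0 H
  atom 13: O, bond orders sum to 2 (valence 2) → 0 H
  atom 14: O, bond orders sum to 2 (valence 2) → 0 H
  atom 15: C, bond orders sum to 1 (valence 4) → 3 H
  atom 16: C, bond orders sum to 3 (valence 4) → 1 H
  atom 17: C, bond orders sum to 4 (valence 4) → 0 H
  atom 18: F (halogen, monovalent) → 0 H
  atom 19: F (halogen, monovalent) → 0 H
  atom 20: F (halogen, monovalent) → 0 H
Total hydrogens: 12.

12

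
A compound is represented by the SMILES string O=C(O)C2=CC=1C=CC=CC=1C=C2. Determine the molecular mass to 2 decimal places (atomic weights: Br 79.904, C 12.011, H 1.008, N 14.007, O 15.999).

First, the molecular formula is C11H8O2 (counting implicit H from valence).
  C: 11 × 12.011 = 132.121
  H: 8 × 1.008 = 8.064
  O: 2 × 15.999 = 31.998
Sum: 11×12.011 + 8×1.008 + 2×15.999 = 172.183 → 172.18 g/mol.

172.18 g/mol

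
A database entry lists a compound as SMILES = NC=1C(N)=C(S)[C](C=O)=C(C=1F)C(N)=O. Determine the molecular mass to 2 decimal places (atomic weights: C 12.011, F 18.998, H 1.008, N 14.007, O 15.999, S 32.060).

First, the molecular formula is C8H8FN3O2S (counting implicit H from valence).
  C: 8 × 12.011 = 96.088
  F: 1 × 18.998 = 18.998
  H: 8 × 1.008 = 8.064
  N: 3 × 14.007 = 42.021
  O: 2 × 15.999 = 31.998
  S: 1 × 32.060 = 32.060
Sum: 8×12.011 + 1×18.998 + 8×1.008 + 3×14.007 + 2×15.999 + 1×32.060 = 229.229 → 229.23 g/mol.

229.23 g/mol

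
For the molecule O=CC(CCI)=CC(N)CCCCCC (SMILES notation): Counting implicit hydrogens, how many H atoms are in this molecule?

Walk through each heavy atom and fill implicit hydrogens from standard valence (C 4, N 3, O 2, S 2, halogen 1):
  atom 1: O, bond orders sum to 2 (valence 2) → 0 H
  atom 2: C, bond orders sum to 3 (valence 4) → 1 H
  atom 3: C, bond orders sum to 4 (valence 4) → 0 H
  atom 4: C, bond orders sum to 2 (valence 4) → 2 H
  atom 5: C, bond orders sum to 2 (valence 4) → 2 H
  atom 6: I (halogen, monovalent) → 0 H
  atom 7: C, bond orders sum to 3 (valence 4) → 1 H
  atom 8: C, bond orders sum to 3 (valence 4) → 1 H
  atom 9: N, bond orders sum to 1 (valence 3) → 2 H
  atom 10: C, bond orders sum to 2 (valence 4) → 2 H
  atom 11: C, bond orders sum to 2 (valence 4) → 2 H
  atom 12: C, bond orders sum to 2 (valence 4) → 2 H
  atom 13: C, bond orders sum to 2 (valence 4) → 2 H
  atom 14: C, bond orders sum to 2 (valence 4) → 2 H
  atom 15: C, bond orders sum to 1 (valence 4) → 3 H
Total hydrogens: 22.

22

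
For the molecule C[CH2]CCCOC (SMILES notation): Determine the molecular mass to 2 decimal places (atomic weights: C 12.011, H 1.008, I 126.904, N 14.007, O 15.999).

102.18 g/mol

First, the molecular formula is C6H14O (counting implicit H from valence).
  C: 6 × 12.011 = 72.066
  H: 14 × 1.008 = 14.112
  O: 1 × 15.999 = 15.999
Sum: 6×12.011 + 14×1.008 + 1×15.999 = 102.177 → 102.18 g/mol.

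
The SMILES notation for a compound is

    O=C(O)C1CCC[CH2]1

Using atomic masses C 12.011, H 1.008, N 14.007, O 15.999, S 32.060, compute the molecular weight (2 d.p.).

114.14 g/mol

First, the molecular formula is C6H10O2 (counting implicit H from valence).
  C: 6 × 12.011 = 72.066
  H: 10 × 1.008 = 10.080
  O: 2 × 15.999 = 31.998
Sum: 6×12.011 + 10×1.008 + 2×15.999 = 114.144 → 114.14 g/mol.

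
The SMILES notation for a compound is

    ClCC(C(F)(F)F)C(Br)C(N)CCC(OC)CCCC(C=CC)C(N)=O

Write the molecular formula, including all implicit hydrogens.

C17H29BrClF3N2O2

Walk through each heavy atom and fill implicit hydrogens from standard valence (C 4, N 3, O 2, S 2, halogen 1):
  atom 1: Cl (halogen, monovalent) → 0 H
  atom 2: C, bond orders sum to 2 (valence 4) → 2 H
  atom 3: C, bond orders sum to 3 (valence 4) → 1 H
  atom 4: C, bond orders sum to 4 (valence 4) → 0 H
  atom 5: F (halogen, monovalent) → 0 H
  atom 6: F (halogen, monovalent) → 0 H
  atom 7: F (halogen, monovalent) → 0 H
  atom 8: C, bond orders sum to 3 (valence 4) → 1 H
  atom 9: Br (halogen, monovalent) → 0 H
  atom 10: C, bond orders sum to 3 (valence 4) → 1 H
  atom 11: N, bond orders sum to 1 (valence 3) → 2 H
  atom 12: C, bond orders sum to 2 (valence 4) → 2 H
  atom 13: C, bond orders sum to 2 (valence 4) → 2 H
  atom 14: C, bond orders sum to 3 (valence 4) → 1 H
  atom 15: O, bond orders sum to 2 (valence 2) → 0 H
  atom 16: C, bond orders sum to 1 (valence 4) → 3 H
  atom 17: C, bond orders sum to 2 (valence 4) → 2 H
  atom 18: C, bond orders sum to 2 (valence 4) → 2 H
  atom 19: C, bond orders sum to 2 (valence 4) → 2 H
  atom 20: C, bond orders sum to 3 (valence 4) → 1 H
  atom 21: C, bond orders sum to 3 (valence 4) → 1 H
  atom 22: C, bond orders sum to 3 (valence 4) → 1 H
  atom 23: C, bond orders sum to 1 (valence 4) → 3 H
  atom 24: C, bond orders sum to 4 (valence 4) → 0 H
  atom 25: N, bond orders sum to 1 (valence 3) → 2 H
  atom 26: O, bond orders sum to 2 (valence 2) → 0 H
Totals → C:17, H:29, Br:1, Cl:1, F:3, N:2, O:2.
In Hill order: C17H29BrClF3N2O2.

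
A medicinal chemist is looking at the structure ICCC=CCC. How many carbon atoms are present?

Count every carbon token in the SMILES (each C, including those in ring-closure positions and inside branches).
Carbon count: 6.

6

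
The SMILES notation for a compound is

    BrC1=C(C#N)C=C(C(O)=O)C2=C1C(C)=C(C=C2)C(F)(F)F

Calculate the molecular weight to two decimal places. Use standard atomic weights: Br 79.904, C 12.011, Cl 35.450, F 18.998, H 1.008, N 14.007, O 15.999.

First, the molecular formula is C14H7BrF3NO2 (counting implicit H from valence).
  Br: 1 × 79.904 = 79.904
  C: 14 × 12.011 = 168.154
  F: 3 × 18.998 = 56.994
  H: 7 × 1.008 = 7.056
  N: 1 × 14.007 = 14.007
  O: 2 × 15.999 = 31.998
Sum: 1×79.904 + 14×12.011 + 3×18.998 + 7×1.008 + 1×14.007 + 2×15.999 = 358.113 → 358.11 g/mol.

358.11 g/mol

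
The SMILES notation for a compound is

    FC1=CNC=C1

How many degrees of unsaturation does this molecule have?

3

Molecular formula: C4H4FN.
DoU = (2C + 2 + N − H − X) / 2, where X is the halogen count and O/S are ignored.
    = (2·4 + 2 + 1 − 4 − 1) / 2 = 6 / 2 = 3.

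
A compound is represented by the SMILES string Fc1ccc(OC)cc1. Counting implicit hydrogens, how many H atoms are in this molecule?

7

Walk through each heavy atom and fill implicit hydrogens from standard valence (C 4, N 3, O 2, S 2, halogen 1); for lowercase aromatic atoms, an aromatic c carries 1 H when it has two neighbours and 0 H with three, and aromatic n carries 0 H:
  atom 1: F (halogen, monovalent) → 0 H
  atom 2: aromatic c, 3 neighbours → 0 H
  atom 3: aromatic c, 2 neighbours → 1 H
  atom 4: aromatic c, 2 neighbours → 1 H
  atom 5: aromatic c, 3 neighbours → 0 H
  atom 6: O, bond orders sum to 2 (valence 2) → 0 H
  atom 7: C, bond orders sum to 1 (valence 4) → 3 H
  atom 8: aromatic c, 2 neighbours → 1 H
  atom 9: aromatic c, 2 neighbours → 1 H
Total hydrogens: 7.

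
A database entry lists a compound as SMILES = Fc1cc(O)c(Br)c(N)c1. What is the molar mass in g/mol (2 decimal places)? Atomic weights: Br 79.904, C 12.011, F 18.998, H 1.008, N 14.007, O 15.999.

First, the molecular formula is C6H5BrFNO (counting implicit H from valence).
  Br: 1 × 79.904 = 79.904
  C: 6 × 12.011 = 72.066
  F: 1 × 18.998 = 18.998
  H: 5 × 1.008 = 5.040
  N: 1 × 14.007 = 14.007
  O: 1 × 15.999 = 15.999
Sum: 1×79.904 + 6×12.011 + 1×18.998 + 5×1.008 + 1×14.007 + 1×15.999 = 206.014 → 206.01 g/mol.

206.01 g/mol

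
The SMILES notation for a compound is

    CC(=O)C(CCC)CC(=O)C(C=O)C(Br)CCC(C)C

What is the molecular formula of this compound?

Walk through each heavy atom and fill implicit hydrogens from standard valence (C 4, N 3, O 2, S 2, halogen 1):
  atom 1: C, bond orders sum to 1 (valence 4) → 3 H
  atom 2: C, bond orders sum to 4 (valence 4) → 0 H
  atom 3: O, bond orders sum to 2 (valence 2) → 0 H
  atom 4: C, bond orders sum to 3 (valence 4) → 1 H
  atom 5: C, bond orders sum to 2 (valence 4) → 2 H
  atom 6: C, bond orders sum to 2 (valence 4) → 2 H
  atom 7: C, bond orders sum to 1 (valence 4) → 3 H
  atom 8: C, bond orders sum to 2 (valence 4) → 2 H
  atom 9: C, bond orders sum to 4 (valence 4) → 0 H
  atom 10: O, bond orders sum to 2 (valence 2) → 0 H
  atom 11: C, bond orders sum to 3 (valence 4) → 1 H
  atom 12: C, bond orders sum to 3 (valence 4) → 1 H
  atom 13: O, bond orders sum to 2 (valence 2) → 0 H
  atom 14: C, bond orders sum to 3 (valence 4) → 1 H
  atom 15: Br (halogen, monovalent) → 0 H
  atom 16: C, bond orders sum to 2 (valence 4) → 2 H
  atom 17: C, bond orders sum to 2 (valence 4) → 2 H
  atom 18: C, bond orders sum to 3 (valence 4) → 1 H
  atom 19: C, bond orders sum to 1 (valence 4) → 3 H
  atom 20: C, bond orders sum to 1 (valence 4) → 3 H
Totals → C:16, H:27, Br:1, O:3.
In Hill order: C16H27BrO3.

C16H27BrO3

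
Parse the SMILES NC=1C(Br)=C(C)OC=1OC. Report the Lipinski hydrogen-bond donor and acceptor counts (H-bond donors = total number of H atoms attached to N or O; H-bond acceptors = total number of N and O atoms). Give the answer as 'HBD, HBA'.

2, 3

Donors: find every N or O and count the H atoms it carries.
  atom 1 (N): bond orders sum to 1 → 2 H
  atom 7 (O): bond orders sum to 2 → 0 H
  atom 9 (O): bond orders sum to 2 → 0 H
Lipinski HBD = 2.
Acceptors: N atoms = 1, O atoms = 2 → HBA = 3.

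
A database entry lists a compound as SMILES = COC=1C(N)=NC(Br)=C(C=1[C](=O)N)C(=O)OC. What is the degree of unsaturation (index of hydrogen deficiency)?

6

Degree of unsaturation = (number of rings) + (number of π bonds).
Ring closures in the SMILES: 1.
π bonds: 5 double bonds (each 1 DoU) → 5 DoU from unsaturation.
Total DoU = 1 + 5 = 6.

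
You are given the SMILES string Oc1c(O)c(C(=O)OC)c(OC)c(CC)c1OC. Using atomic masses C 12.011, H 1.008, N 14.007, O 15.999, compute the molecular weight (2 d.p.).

256.25 g/mol

First, the molecular formula is C12H16O6 (counting implicit H from valence).
  C: 12 × 12.011 = 144.132
  H: 16 × 1.008 = 16.128
  O: 6 × 15.999 = 95.994
Sum: 12×12.011 + 16×1.008 + 6×15.999 = 256.254 → 256.25 g/mol.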